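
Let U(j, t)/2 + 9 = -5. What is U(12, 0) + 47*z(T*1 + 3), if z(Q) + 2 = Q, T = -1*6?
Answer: -263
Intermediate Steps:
T = -6
z(Q) = -2 + Q
U(j, t) = -28 (U(j, t) = -18 + 2*(-5) = -18 - 10 = -28)
U(12, 0) + 47*z(T*1 + 3) = -28 + 47*(-2 + (-6*1 + 3)) = -28 + 47*(-2 + (-6 + 3)) = -28 + 47*(-2 - 3) = -28 + 47*(-5) = -28 - 235 = -263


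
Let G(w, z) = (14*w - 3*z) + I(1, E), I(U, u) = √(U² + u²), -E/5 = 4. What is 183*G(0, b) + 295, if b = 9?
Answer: -4646 + 183*√401 ≈ -981.43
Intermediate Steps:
E = -20 (E = -5*4 = -20)
G(w, z) = √401 - 3*z + 14*w (G(w, z) = (14*w - 3*z) + √(1² + (-20)²) = (-3*z + 14*w) + √(1 + 400) = (-3*z + 14*w) + √401 = √401 - 3*z + 14*w)
183*G(0, b) + 295 = 183*(√401 - 3*9 + 14*0) + 295 = 183*(√401 - 27 + 0) + 295 = 183*(-27 + √401) + 295 = (-4941 + 183*√401) + 295 = -4646 + 183*√401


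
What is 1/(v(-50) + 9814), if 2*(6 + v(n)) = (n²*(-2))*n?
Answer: 1/134808 ≈ 7.4180e-6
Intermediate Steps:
v(n) = -6 - n³ (v(n) = -6 + ((n²*(-2))*n)/2 = -6 + ((-2*n²)*n)/2 = -6 + (-2*n³)/2 = -6 - n³)
1/(v(-50) + 9814) = 1/((-6 - 1*(-50)³) + 9814) = 1/((-6 - 1*(-125000)) + 9814) = 1/((-6 + 125000) + 9814) = 1/(124994 + 9814) = 1/134808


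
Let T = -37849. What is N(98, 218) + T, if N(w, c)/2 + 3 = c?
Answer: -37419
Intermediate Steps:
N(w, c) = -6 + 2*c
N(98, 218) + T = (-6 + 2*218) - 37849 = (-6 + 436) - 37849 = 430 - 37849 = -37419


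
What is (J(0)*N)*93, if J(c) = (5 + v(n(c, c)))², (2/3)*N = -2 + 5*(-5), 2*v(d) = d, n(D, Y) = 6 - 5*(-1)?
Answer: -3322053/8 ≈ -4.1526e+5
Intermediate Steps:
n(D, Y) = 11 (n(D, Y) = 6 + 5 = 11)
v(d) = d/2
N = -81/2 (N = 3*(-2 + 5*(-5))/2 = 3*(-2 - 25)/2 = (3/2)*(-27) = -81/2 ≈ -40.500)
J(c) = 441/4 (J(c) = (5 + (½)*11)² = (5 + 11/2)² = (21/2)² = 441/4)
(J(0)*N)*93 = ((441/4)*(-81/2))*93 = -35721/8*93 = -3322053/8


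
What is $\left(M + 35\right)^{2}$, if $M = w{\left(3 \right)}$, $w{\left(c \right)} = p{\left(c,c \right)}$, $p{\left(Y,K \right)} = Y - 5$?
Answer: $1089$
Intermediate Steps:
$p{\left(Y,K \right)} = -5 + Y$
$w{\left(c \right)} = -5 + c$
$M = -2$ ($M = -5 + 3 = -2$)
$\left(M + 35\right)^{2} = \left(-2 + 35\right)^{2} = 33^{2} = 1089$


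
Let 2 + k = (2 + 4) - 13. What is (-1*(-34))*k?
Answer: -306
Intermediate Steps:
k = -9 (k = -2 + ((2 + 4) - 13) = -2 + (6 - 13) = -2 - 7 = -9)
(-1*(-34))*k = -1*(-34)*(-9) = 34*(-9) = -306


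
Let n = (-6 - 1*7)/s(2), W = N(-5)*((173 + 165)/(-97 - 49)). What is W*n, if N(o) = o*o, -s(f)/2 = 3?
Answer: -54925/438 ≈ -125.40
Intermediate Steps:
s(f) = -6 (s(f) = -2*3 = -6)
N(o) = o²
W = -4225/73 (W = (-5)²*((173 + 165)/(-97 - 49)) = 25*(338/(-146)) = 25*(338*(-1/146)) = 25*(-169/73) = -4225/73 ≈ -57.877)
n = 13/6 (n = (-6 - 1*7)/(-6) = (-6 - 7)*(-⅙) = -13*(-⅙) = 13/6 ≈ 2.1667)
W*n = -4225/73*13/6 = -54925/438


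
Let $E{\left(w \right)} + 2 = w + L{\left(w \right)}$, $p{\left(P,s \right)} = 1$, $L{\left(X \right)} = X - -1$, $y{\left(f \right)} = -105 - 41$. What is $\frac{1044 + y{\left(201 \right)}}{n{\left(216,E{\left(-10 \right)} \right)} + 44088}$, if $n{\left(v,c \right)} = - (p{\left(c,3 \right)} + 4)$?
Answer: $\frac{898}{44083} \approx 0.020371$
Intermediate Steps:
$y{\left(f \right)} = -146$ ($y{\left(f \right)} = -105 - 41 = -146$)
$L{\left(X \right)} = 1 + X$ ($L{\left(X \right)} = X + 1 = 1 + X$)
$E{\left(w \right)} = -1 + 2 w$ ($E{\left(w \right)} = -2 + \left(w + \left(1 + w\right)\right) = -2 + \left(1 + 2 w\right) = -1 + 2 w$)
$n{\left(v,c \right)} = -5$ ($n{\left(v,c \right)} = - (1 + 4) = \left(-1\right) 5 = -5$)
$\frac{1044 + y{\left(201 \right)}}{n{\left(216,E{\left(-10 \right)} \right)} + 44088} = \frac{1044 - 146}{-5 + 44088} = \frac{898}{44083}$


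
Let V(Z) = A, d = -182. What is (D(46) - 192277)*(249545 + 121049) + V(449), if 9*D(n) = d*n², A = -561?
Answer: -784030524419/9 ≈ -8.7115e+10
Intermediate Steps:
V(Z) = -561
D(n) = -182*n²/9 (D(n) = (-182*n²)/9 = -182*n²/9)
(D(46) - 192277)*(249545 + 121049) + V(449) = (-182/9*46² - 192277)*(249545 + 121049) - 561 = (-182/9*2116 - 192277)*370594 - 561 = (-385112/9 - 192277)*370594 - 561 = -2115605/9*370594 - 561 = -784030519370/9 - 561 = -784030524419/9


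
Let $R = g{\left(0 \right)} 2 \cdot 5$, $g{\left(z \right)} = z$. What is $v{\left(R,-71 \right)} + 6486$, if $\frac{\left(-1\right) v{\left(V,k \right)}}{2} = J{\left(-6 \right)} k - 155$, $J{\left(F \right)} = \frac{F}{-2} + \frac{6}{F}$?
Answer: $7080$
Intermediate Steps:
$J{\left(F \right)} = \frac{6}{F} - \frac{F}{2}$ ($J{\left(F \right)} = F \left(- \frac{1}{2}\right) + \frac{6}{F} = - \frac{F}{2} + \frac{6}{F} = \frac{6}{F} - \frac{F}{2}$)
$R = 0$ ($R = 0 \cdot 2 \cdot 5 = 0 \cdot 5 = 0$)
$v{\left(V,k \right)} = 310 - 4 k$ ($v{\left(V,k \right)} = - 2 \left(\left(\frac{6}{-6} - -3\right) k - 155\right) = - 2 \left(\left(6 \left(- \frac{1}{6}\right) + 3\right) k - 155\right) = - 2 \left(\left(-1 + 3\right) k - 155\right) = - 2 \left(2 k - 155\right) = - 2 \left(-155 + 2 k\right) = 310 - 4 k$)
$v{\left(R,-71 \right)} + 6486 = \left(310 - -284\right) + 6486 = \left(310 + 284\right) + 6486 = 594 + 6486 = 7080$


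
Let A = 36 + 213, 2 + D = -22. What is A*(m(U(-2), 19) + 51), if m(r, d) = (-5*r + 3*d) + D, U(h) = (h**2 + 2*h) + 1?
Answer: 19671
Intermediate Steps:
D = -24 (D = -2 - 22 = -24)
A = 249
U(h) = 1 + h**2 + 2*h
m(r, d) = -24 - 5*r + 3*d (m(r, d) = (-5*r + 3*d) - 24 = -24 - 5*r + 3*d)
A*(m(U(-2), 19) + 51) = 249*((-24 - 5*(1 + (-2)**2 + 2*(-2)) + 3*19) + 51) = 249*((-24 - 5*(1 + 4 - 4) + 57) + 51) = 249*((-24 - 5*1 + 57) + 51) = 249*((-24 - 5 + 57) + 51) = 249*(28 + 51) = 249*79 = 19671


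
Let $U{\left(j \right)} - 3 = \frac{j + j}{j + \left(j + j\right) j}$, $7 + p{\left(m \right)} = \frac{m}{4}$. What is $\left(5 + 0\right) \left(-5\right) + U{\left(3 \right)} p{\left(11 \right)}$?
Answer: $- \frac{1091}{28} \approx -38.964$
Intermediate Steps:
$p{\left(m \right)} = -7 + \frac{m}{4}$
$U{\left(j \right)} = 3 + \frac{2 j}{j + 2 j^{2}}$ ($U{\left(j \right)} = 3 + \frac{j + j}{j + \left(j + j\right) j} = 3 + \frac{2 j}{j + 2 j j} = 3 + \frac{2 j}{j + 2 j^{2}}$)
$\left(5 + 0\right) \left(-5\right) + U{\left(3 \right)} p{\left(11 \right)} = \left(5 + 0\right) \left(-5\right) + \frac{5 + 6 \cdot 3}{1 + 2 \cdot 3} \left(-7 + \frac{1}{4} \cdot 11\right) = 5 \left(-5\right) + \frac{5 + 18}{1 + 6} \left(-7 + \frac{11}{4}\right) = -25 + \frac{1}{7} \cdot 23 \left(- \frac{17}{4}\right) = -25 + \frac{23}{7} \left(- \frac{17}{4}\right) = -25 - \frac{391}{28} = - \frac{1091}{28}$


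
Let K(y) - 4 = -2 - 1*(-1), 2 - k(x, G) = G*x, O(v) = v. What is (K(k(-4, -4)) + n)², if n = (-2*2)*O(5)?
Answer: 289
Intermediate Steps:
k(x, G) = 2 - G*x
n = -20 (n = -2*2*5 = -4*5 = -20)
K(y) = 3 (K(y) = 4 + (-2 - 1*(-1)) = 4 + (-2 + 1) = 4 - 1 = 3)
(K(k(-4, -4)) + n)² = (3 - 20)² = (-17)² = 289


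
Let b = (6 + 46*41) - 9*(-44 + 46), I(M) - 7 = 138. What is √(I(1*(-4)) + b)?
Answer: √2019 ≈ 44.933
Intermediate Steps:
I(M) = 145 (I(M) = 7 + 138 = 145)
b = 1874 (b = (6 + 1886) - 9*2 = 1892 - 1*18 = 1892 - 18 = 1874)
√(I(1*(-4)) + b) = √(145 + 1874) = √2019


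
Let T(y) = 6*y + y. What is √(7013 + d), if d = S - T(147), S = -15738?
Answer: I*√9754 ≈ 98.762*I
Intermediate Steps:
T(y) = 7*y
d = -16767 (d = -15738 - 7*147 = -15738 - 1*1029 = -15738 - 1029 = -16767)
√(7013 + d) = √(7013 - 16767) = √(-9754) = I*√9754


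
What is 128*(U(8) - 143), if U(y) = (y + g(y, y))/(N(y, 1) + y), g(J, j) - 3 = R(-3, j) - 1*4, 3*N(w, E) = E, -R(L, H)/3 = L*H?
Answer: -427264/25 ≈ -17091.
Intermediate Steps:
R(L, H) = -3*H*L (R(L, H) = -3*L*H = -3*H*L)
N(w, E) = E/3
g(J, j) = -1 + 9*j (g(J, j) = 3 + (-3*j*(-3) - 1*4) = 3 + (9*j - 4) = 3 + (-4 + 9*j) = -1 + 9*j)
U(y) = (-1 + 10*y)/(⅓ + y) (U(y) = (y + (-1 + 9*y))/((⅓)*1 + y) = (-1 + 10*y)/(⅓ + y))
128*(U(8) - 143) = 128*(3*(-1 + 10*8)/(1 + 3*8) - 143) = 128*(3*(-1 + 80)/(1 + 24) - 143) = 128*(3*79/25 - 143) = 128*(3*(1/25)*79 - 143) = 128*(237/25 - 143) = 128*(-3338/25) = -427264/25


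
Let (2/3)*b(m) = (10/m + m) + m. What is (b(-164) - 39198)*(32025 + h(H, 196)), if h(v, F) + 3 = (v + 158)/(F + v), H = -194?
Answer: -52079909175/41 ≈ -1.2702e+9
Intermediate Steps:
b(m) = 3*m + 15/m (b(m) = 3*((10/m + m) + m)/2 = 3*((m + 10/m) + m)/2 = 3*(2*m + 10/m)/2 = 3*m + 15/m)
h(v, F) = -3 + (158 + v)/(F + v) (h(v, F) = -3 + (v + 158)/(F + v) = -3 + (158 + v)/(F + v))
(b(-164) - 39198)*(32025 + h(H, 196)) = ((3*(-164) + 15/(-164)) - 39198)*(32025 + (158 - 3*196 - 2*(-194))/(196 - 194)) = ((-492 + 15*(-1/164)) - 39198)*(32025 + (158 - 588 + 388)/2) = ((-492 - 15/164) - 39198)*(32025 + (1/2)*(-42)) = (-80703/164 - 39198)*(32025 - 21) = -6509175/164*32004 = -52079909175/41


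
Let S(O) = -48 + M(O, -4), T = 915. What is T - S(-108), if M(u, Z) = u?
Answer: 1071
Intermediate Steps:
S(O) = -48 + O
T - S(-108) = 915 - (-48 - 108) = 915 - 1*(-156) = 915 + 156 = 1071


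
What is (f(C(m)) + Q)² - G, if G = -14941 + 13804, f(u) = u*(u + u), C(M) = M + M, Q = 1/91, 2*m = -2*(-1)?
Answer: 9946938/8281 ≈ 1201.2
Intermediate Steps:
m = 1 (m = (-2*(-1))/2 = (½)*2 = 1)
Q = 1/91 ≈ 0.010989
C(M) = 2*M
f(u) = 2*u² (f(u) = u*(2*u) = 2*u²)
G = -1137
(f(C(m)) + Q)² - G = (2*(2*1)² + 1/91)² - 1*(-1137) = (2*2² + 1/91)² + 1137 = (2*4 + 1/91)² + 1137 = (8 + 1/91)² + 1137 = (729/91)² + 1137 = 531441/8281 + 1137 = 9946938/8281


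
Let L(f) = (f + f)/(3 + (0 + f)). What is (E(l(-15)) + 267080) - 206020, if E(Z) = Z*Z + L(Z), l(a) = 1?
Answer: 122123/2 ≈ 61062.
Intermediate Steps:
L(f) = 2*f/(3 + f) (L(f) = (2*f)/(3 + f) = 2*f/(3 + f))
E(Z) = Z**2 + 2*Z/(3 + Z) (E(Z) = Z*Z + 2*Z/(3 + Z) = Z**2 + 2*Z/(3 + Z))
(E(l(-15)) + 267080) - 206020 = (1*(2 + 1*(3 + 1))/(3 + 1) + 267080) - 206020 = (1*(2 + 1*4)/4 + 267080) - 206020 = (1*(1/4)*(2 + 4) + 267080) - 206020 = (1*(1/4)*6 + 267080) - 206020 = (3/2 + 267080) - 206020 = 534163/2 - 206020 = 122123/2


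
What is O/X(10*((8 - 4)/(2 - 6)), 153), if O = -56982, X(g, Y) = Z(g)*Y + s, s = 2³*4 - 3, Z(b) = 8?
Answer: -56982/1253 ≈ -45.476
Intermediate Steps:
s = 29 (s = 8*4 - 3 = 32 - 3 = 29)
X(g, Y) = 29 + 8*Y (X(g, Y) = 8*Y + 29 = 29 + 8*Y)
O/X(10*((8 - 4)/(2 - 6)), 153) = -56982/(29 + 8*153) = -56982/(29 + 1224) = -56982/1253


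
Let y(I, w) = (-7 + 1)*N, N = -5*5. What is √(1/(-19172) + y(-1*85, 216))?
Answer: √13783704607/9586 ≈ 12.247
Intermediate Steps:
N = -25
y(I, w) = 150 (y(I, w) = (-7 + 1)*(-25) = -6*(-25) = 150)
√(1/(-19172) + y(-1*85, 216)) = √(1/(-19172) + 150) = √(-1/19172 + 150) = √(2875799/19172) = √13783704607/9586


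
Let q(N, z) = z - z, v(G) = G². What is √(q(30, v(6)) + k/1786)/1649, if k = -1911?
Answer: 7*I*√69654/2945114 ≈ 0.00062729*I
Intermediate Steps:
q(N, z) = 0
√(q(30, v(6)) + k/1786)/1649 = √(0 - 1911/1786)/1649 = √(0 - 1911*1/1786)*(1/1649) = √(0 - 1911/1786)*(1/1649) = √(-1911/1786)*(1/1649) = (7*I*√69654/1786)*(1/1649) = 7*I*√69654/2945114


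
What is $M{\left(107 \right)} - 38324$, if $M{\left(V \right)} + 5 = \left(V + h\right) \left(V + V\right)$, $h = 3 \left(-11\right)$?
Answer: $-22493$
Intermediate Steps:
$h = -33$
$M{\left(V \right)} = -5 + 2 V \left(-33 + V\right)$ ($M{\left(V \right)} = -5 + \left(V - 33\right) \left(V + V\right) = -5 + \left(-33 + V\right) 2 V = -5 + 2 V \left(-33 + V\right)$)
$M{\left(107 \right)} - 38324 = \left(-5 - 7062 + 2 \cdot 107^{2}\right) - 38324 = \left(-5 - 7062 + 2 \cdot 11449\right) - 38324 = \left(-5 - 7062 + 22898\right) - 38324 = 15831 - 38324 = -22493$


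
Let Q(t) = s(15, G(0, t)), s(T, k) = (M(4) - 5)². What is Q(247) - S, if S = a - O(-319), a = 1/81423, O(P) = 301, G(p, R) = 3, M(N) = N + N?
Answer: 25241129/81423 ≈ 310.00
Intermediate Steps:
M(N) = 2*N
s(T, k) = 9 (s(T, k) = (2*4 - 5)² = (8 - 5)² = 3² = 9)
a = 1/81423 ≈ 1.2282e-5
Q(t) = 9
S = -24508322/81423 (S = 1/81423 - 1*301 = 1/81423 - 301 = -24508322/81423 ≈ -301.00)
Q(247) - S = 9 - 1*(-24508322/81423) = 9 + 24508322/81423 = 25241129/81423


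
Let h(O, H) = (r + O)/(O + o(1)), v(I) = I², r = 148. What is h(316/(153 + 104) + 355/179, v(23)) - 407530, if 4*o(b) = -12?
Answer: -3982762457/9790 ≈ -4.0682e+5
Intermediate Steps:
o(b) = -3 (o(b) = (¼)*(-12) = -3)
h(O, H) = (148 + O)/(-3 + O) (h(O, H) = (148 + O)/(O - 3) = (148 + O)/(-3 + O))
h(316/(153 + 104) + 355/179, v(23)) - 407530 = (148 + (316/(153 + 104) + 355/179))/(-3 + (316/(153 + 104) + 355/179)) - 407530 = (148 + (316/257 + 355*(1/179)))/(-3 + (316/257 + 355*(1/179))) - 407530 = (148 + (316*(1/257) + 355/179))/(-3 + (316*(1/257) + 355/179)) - 407530 = (148 + (316/257 + 355/179))/(-3 + (316/257 + 355/179)) - 407530 = (148 + 147799/46003)/(-3 + 147799/46003) - 407530 = (6956243/46003)/(9790/46003) - 407530 = (46003/9790)*(6956243/46003) - 407530 = 6956243/9790 - 407530 = -3982762457/9790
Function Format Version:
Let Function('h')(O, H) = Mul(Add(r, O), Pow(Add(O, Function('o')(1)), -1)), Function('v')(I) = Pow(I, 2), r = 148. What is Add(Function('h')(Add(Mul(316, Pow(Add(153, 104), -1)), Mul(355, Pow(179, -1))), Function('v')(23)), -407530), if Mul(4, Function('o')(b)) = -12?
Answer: Rational(-3982762457, 9790) ≈ -4.0682e+5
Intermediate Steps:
Function('o')(b) = -3 (Function('o')(b) = Mul(Rational(1, 4), -12) = -3)
Function('h')(O, H) = Mul(Pow(Add(-3, O), -1), Add(148, O)) (Function('h')(O, H) = Mul(Add(148, O), Pow(Add(O, -3), -1)) = Mul(Add(148, O), Pow(Add(-3, O), -1)) = Mul(Pow(Add(-3, O), -1), Add(148, O)))
Add(Function('h')(Add(Mul(316, Pow(Add(153, 104), -1)), Mul(355, Pow(179, -1))), Function('v')(23)), -407530) = Add(Mul(Pow(Add(-3, Add(Mul(316, Pow(Add(153, 104), -1)), Mul(355, Pow(179, -1)))), -1), Add(148, Add(Mul(316, Pow(Add(153, 104), -1)), Mul(355, Pow(179, -1))))), -407530) = Add(Mul(Pow(Add(-3, Add(Mul(316, Pow(257, -1)), Mul(355, Rational(1, 179)))), -1), Add(148, Add(Mul(316, Pow(257, -1)), Mul(355, Rational(1, 179))))), -407530) = Add(Mul(Pow(Add(-3, Add(Mul(316, Rational(1, 257)), Rational(355, 179))), -1), Add(148, Add(Mul(316, Rational(1, 257)), Rational(355, 179)))), -407530) = Add(Mul(Pow(Add(-3, Add(Rational(316, 257), Rational(355, 179))), -1), Add(148, Add(Rational(316, 257), Rational(355, 179)))), -407530) = Add(Mul(Pow(Add(-3, Rational(147799, 46003)), -1), Add(148, Rational(147799, 46003))), -407530) = Add(Mul(Pow(Rational(9790, 46003), -1), Rational(6956243, 46003)), -407530) = Add(Mul(Rational(46003, 9790), Rational(6956243, 46003)), -407530) = Add(Rational(6956243, 9790), -407530) = Rational(-3982762457, 9790)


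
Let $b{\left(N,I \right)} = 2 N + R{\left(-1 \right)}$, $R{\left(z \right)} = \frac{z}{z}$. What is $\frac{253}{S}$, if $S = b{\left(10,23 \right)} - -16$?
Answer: $\frac{253}{37} \approx 6.8378$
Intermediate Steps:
$R{\left(z \right)} = 1$
$b{\left(N,I \right)} = 1 + 2 N$ ($b{\left(N,I \right)} = 2 N + 1 = 1 + 2 N$)
$S = 37$ ($S = \left(1 + 2 \cdot 10\right) - -16 = \left(1 + 20\right) + 16 = 21 + 16 = 37$)
$\frac{253}{S} = \frac{253}{37}$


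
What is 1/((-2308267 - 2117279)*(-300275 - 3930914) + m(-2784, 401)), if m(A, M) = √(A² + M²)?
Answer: 18725321554194/350637667307962399671078179 - √7911457/350637667307962399671078179 ≈ 5.3404e-14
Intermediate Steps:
1/((-2308267 - 2117279)*(-300275 - 3930914) + m(-2784, 401)) = 1/((-2308267 - 2117279)*(-300275 - 3930914) + √((-2784)² + 401²)) = 1/(-4425546*(-4231189) + √(7750656 + 160801)) = 1/(18725321554194 + √7911457)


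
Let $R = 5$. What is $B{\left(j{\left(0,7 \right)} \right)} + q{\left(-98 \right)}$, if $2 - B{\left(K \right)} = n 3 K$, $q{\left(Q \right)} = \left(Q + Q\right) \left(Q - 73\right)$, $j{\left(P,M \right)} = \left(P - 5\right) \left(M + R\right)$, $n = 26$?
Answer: $38198$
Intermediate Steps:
$j{\left(P,M \right)} = \left(-5 + P\right) \left(5 + M\right)$ ($j{\left(P,M \right)} = \left(P - 5\right) \left(M + 5\right) = \left(-5 + P\right) \left(5 + M\right)$)
$q{\left(Q \right)} = 2 Q \left(-73 + Q\right)$
$B{\left(K \right)} = 2 - 78 K$ ($B{\left(K \right)} = 2 - 26 \cdot 3 K = 2 - 78 K$)
$B{\left(j{\left(0,7 \right)} \right)} + q{\left(-98 \right)} = \left(2 - 78 \left(-25 - 35 + 5 \cdot 0 + 7 \cdot 0\right)\right) + 2 \left(-98\right) \left(-73 - 98\right) = \left(2 - 78 \left(-25 - 35 + 0 + 0\right)\right) + 2 \left(-98\right) \left(-171\right) = \left(2 - -4680\right) + 33516 = \left(2 + 4680\right) + 33516 = 4682 + 33516 = 38198$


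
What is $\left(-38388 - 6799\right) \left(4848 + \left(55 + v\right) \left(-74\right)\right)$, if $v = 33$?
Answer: $75191168$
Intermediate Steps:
$\left(-38388 - 6799\right) \left(4848 + \left(55 + v\right) \left(-74\right)\right) = \left(-38388 - 6799\right) \left(4848 + \left(55 + 33\right) \left(-74\right)\right) = - 45187 \left(4848 + 88 \left(-74\right)\right) = - 45187 \left(4848 - 6512\right) = \left(-45187\right) \left(-1664\right) = 75191168$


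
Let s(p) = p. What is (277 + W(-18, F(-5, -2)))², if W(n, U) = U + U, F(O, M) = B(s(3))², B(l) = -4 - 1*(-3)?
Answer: 77841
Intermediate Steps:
B(l) = -1 (B(l) = -4 + 3 = -1)
F(O, M) = 1 (F(O, M) = (-1)² = 1)
W(n, U) = 2*U
(277 + W(-18, F(-5, -2)))² = (277 + 2*1)² = (277 + 2)² = 279² = 77841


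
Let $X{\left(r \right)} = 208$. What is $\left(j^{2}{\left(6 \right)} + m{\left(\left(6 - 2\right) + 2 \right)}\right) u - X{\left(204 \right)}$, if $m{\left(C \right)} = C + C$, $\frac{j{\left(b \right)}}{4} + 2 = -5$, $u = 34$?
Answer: $26856$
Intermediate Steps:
$j{\left(b \right)} = -28$ ($j{\left(b \right)} = -8 + 4 \left(-5\right) = -8 - 20 = -28$)
$m{\left(C \right)} = 2 C$
$\left(j^{2}{\left(6 \right)} + m{\left(\left(6 - 2\right) + 2 \right)}\right) u - X{\left(204 \right)} = \left(\left(-28\right)^{2} + 2 \left(\left(6 - 2\right) + 2\right)\right) 34 - 208 = \left(784 + 2 \left(4 + 2\right)\right) 34 - 208 = \left(784 + 2 \cdot 6\right) 34 - 208 = \left(784 + 12\right) 34 - 208 = 796 \cdot 34 - 208 = 27064 - 208 = 26856$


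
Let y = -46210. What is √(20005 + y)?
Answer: I*√26205 ≈ 161.88*I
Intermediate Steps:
√(20005 + y) = √(20005 - 46210) = √(-26205) = I*√26205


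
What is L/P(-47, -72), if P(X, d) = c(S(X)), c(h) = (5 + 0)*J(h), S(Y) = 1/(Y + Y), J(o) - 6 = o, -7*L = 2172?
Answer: -204168/19705 ≈ -10.361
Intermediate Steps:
L = -2172/7 (L = -⅐*2172 = -2172/7 ≈ -310.29)
J(o) = 6 + o
S(Y) = 1/(2*Y)
c(h) = 30 + 5*h (c(h) = (5 + 0)*(6 + h) = 5*(6 + h) = 30 + 5*h)
P(X, d) = 30 + 5/(2*X) (P(X, d) = 30 + 5*(1/(2*X)) = 30 + 5/(2*X))
L/P(-47, -72) = -2172/(7*(30 + (5/2)/(-47))) = -2172/(7*(30 + (5/2)*(-1/47))) = -2172/(7*(30 - 5/94)) = -2172/(7*2815/94) = -2172/7*94/2815 = -204168/19705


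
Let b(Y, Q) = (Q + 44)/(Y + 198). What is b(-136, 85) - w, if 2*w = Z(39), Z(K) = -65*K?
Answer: 39357/31 ≈ 1269.6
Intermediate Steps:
b(Y, Q) = (44 + Q)/(198 + Y)
w = -2535/2 (w = (-65*39)/2 = (½)*(-2535) = -2535/2 ≈ -1267.5)
b(-136, 85) - w = (44 + 85)/(198 - 136) - 1*(-2535/2) = 129/62 + 2535/2 = 39357/31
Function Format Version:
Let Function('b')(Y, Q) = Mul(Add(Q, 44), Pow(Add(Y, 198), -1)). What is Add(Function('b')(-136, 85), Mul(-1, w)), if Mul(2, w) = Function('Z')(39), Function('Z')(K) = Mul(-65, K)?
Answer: Rational(39357, 31) ≈ 1269.6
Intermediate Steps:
Function('b')(Y, Q) = Mul(Pow(Add(198, Y), -1), Add(44, Q)) (Function('b')(Y, Q) = Mul(Add(44, Q), Pow(Add(198, Y), -1)) = Mul(Pow(Add(198, Y), -1), Add(44, Q)))
w = Rational(-2535, 2) (w = Mul(Rational(1, 2), Mul(-65, 39)) = Mul(Rational(1, 2), -2535) = Rational(-2535, 2) ≈ -1267.5)
Add(Function('b')(-136, 85), Mul(-1, w)) = Add(Mul(Pow(Add(198, -136), -1), Add(44, 85)), Mul(-1, Rational(-2535, 2))) = Add(Mul(Pow(62, -1), 129), Rational(2535, 2)) = Add(Mul(Rational(1, 62), 129), Rational(2535, 2)) = Add(Rational(129, 62), Rational(2535, 2)) = Rational(39357, 31)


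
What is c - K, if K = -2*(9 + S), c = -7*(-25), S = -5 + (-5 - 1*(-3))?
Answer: 179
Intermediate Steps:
S = -7 (S = -5 + (-5 + 3) = -5 - 2 = -7)
c = 175
K = -4 (K = -2*(9 - 7) = -2*2 = -4)
c - K = 175 - 1*(-4) = 175 + 4 = 179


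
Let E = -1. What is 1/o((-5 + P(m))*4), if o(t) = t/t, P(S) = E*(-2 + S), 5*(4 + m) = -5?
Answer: 1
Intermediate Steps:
m = -5 (m = -4 + (⅕)*(-5) = -4 - 1 = -5)
P(S) = 2 - S (P(S) = -(-2 + S) = 2 - S)
o(t) = 1
1/o((-5 + P(m))*4) = 1/1 = 1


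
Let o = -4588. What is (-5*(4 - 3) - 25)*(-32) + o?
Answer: -3628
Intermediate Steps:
(-5*(4 - 3) - 25)*(-32) + o = (-5*(4 - 3) - 25)*(-32) - 4588 = (-5*1 - 25)*(-32) - 4588 = (-5 - 25)*(-32) - 4588 = -30*(-32) - 4588 = 960 - 4588 = -3628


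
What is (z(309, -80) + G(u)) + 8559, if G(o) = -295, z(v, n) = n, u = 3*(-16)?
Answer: 8184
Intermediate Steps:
u = -48
(z(309, -80) + G(u)) + 8559 = (-80 - 295) + 8559 = -375 + 8559 = 8184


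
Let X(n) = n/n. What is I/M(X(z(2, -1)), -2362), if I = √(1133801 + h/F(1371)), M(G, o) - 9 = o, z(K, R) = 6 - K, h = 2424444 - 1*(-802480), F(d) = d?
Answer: -17*√7389491205/3225963 ≈ -0.45300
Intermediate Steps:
h = 3226924 (h = 2424444 + 802480 = 3226924)
X(n) = 1
M(G, o) = 9 + o
I = 17*√7389491205/1371 (I = √(1133801 + 3226924/1371) = √(1557668095/1371) = 17*√7389491205/1371 ≈ 1065.9)
I/M(X(z(2, -1)), -2362) = (17*√7389491205/1371)/(9 - 2362) = (17*√7389491205/1371)/(-2353) = (17*√7389491205/1371)*(-1/2353) = -17*√7389491205/3225963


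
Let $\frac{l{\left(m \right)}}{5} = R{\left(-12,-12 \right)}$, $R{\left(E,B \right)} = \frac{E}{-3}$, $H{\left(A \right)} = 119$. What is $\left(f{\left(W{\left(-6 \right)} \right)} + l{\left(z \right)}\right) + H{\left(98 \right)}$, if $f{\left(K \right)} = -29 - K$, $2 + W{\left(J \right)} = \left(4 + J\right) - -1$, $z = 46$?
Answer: $113$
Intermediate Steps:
$R{\left(E,B \right)} = - \frac{E}{3}$ ($R{\left(E,B \right)} = E \left(- \frac{1}{3}\right) = - \frac{E}{3}$)
$W{\left(J \right)} = 3 + J$ ($W{\left(J \right)} = -2 + \left(\left(4 + J\right) - -1\right) = -2 + \left(\left(4 + J\right) + 1\right) = -2 + \left(5 + J\right) = 3 + J$)
$l{\left(m \right)} = 20$ ($l{\left(m \right)} = 5 \left(\left(- \frac{1}{3}\right) \left(-12\right)\right) = 5 \cdot 4 = 20$)
$\left(f{\left(W{\left(-6 \right)} \right)} + l{\left(z \right)}\right) + H{\left(98 \right)} = \left(\left(-29 - \left(3 - 6\right)\right) + 20\right) + 119 = \left(\left(-29 - -3\right) + 20\right) + 119 = \left(\left(-29 + 3\right) + 20\right) + 119 = \left(-26 + 20\right) + 119 = -6 + 119 = 113$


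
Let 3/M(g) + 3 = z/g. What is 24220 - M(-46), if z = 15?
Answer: 1235266/51 ≈ 24221.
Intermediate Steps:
M(g) = 3/(-3 + 15/g)
24220 - M(-46) = 24220 - (-1)*(-46)/(-5 - 46) = 24220 - (-1)*(-46)/(-51) = 24220 - (-1)*(-46)*(-1)/51 = 24220 - 1*(-46/51) = 24220 + 46/51 = 1235266/51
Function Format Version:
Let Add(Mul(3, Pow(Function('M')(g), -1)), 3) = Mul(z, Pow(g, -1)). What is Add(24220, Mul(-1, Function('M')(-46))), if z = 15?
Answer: Rational(1235266, 51) ≈ 24221.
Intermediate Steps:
Function('M')(g) = Mul(3, Pow(Add(-3, Mul(15, Pow(g, -1))), -1))
Add(24220, Mul(-1, Function('M')(-46))) = Add(24220, Mul(-1, Mul(-1, -46, Pow(Add(-5, -46), -1)))) = Add(24220, Mul(-1, Mul(-1, -46, Pow(-51, -1)))) = Add(24220, Mul(-1, Mul(-1, -46, Rational(-1, 51)))) = Add(24220, Mul(-1, Rational(-46, 51))) = Add(24220, Rational(46, 51)) = Rational(1235266, 51)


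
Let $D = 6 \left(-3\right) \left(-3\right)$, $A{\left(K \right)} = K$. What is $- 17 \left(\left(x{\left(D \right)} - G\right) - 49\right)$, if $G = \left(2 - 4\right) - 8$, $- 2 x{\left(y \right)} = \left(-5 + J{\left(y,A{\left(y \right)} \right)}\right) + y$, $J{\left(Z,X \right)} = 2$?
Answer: $\frac{2193}{2} \approx 1096.5$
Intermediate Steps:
$D = 54$ ($D = \left(-18\right) \left(-3\right) = 54$)
$x{\left(y \right)} = \frac{3}{2} - \frac{y}{2}$ ($x{\left(y \right)} = - \frac{\left(-5 + 2\right) + y}{2} = - \frac{-3 + y}{2} = \frac{3}{2} - \frac{y}{2}$)
$G = -10$ ($G = -2 - 8 = -10$)
$- 17 \left(\left(x{\left(D \right)} - G\right) - 49\right) = - 17 \left(\left(\left(\frac{3}{2} - 27\right) - -10\right) - 49\right) = - 17 \left(\left(\left(\frac{3}{2} - 27\right) + 10\right) - 49\right) = - 17 \left(\left(- \frac{51}{2} + 10\right) - 49\right) = - 17 \left(- \frac{31}{2} - 49\right) = \left(-17\right) \left(- \frac{129}{2}\right) = \frac{2193}{2}$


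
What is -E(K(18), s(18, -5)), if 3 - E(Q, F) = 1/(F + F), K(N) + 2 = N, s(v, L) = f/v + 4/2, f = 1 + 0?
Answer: -102/37 ≈ -2.7568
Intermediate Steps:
f = 1
s(v, L) = 2 + 1/v (s(v, L) = 1/v + 4/2 = 1/v + 4*(1/2) = 1/v + 2 = 2 + 1/v)
K(N) = -2 + N
E(Q, F) = 3 - 1/(2*F) (E(Q, F) = 3 - 1/(F + F) = 3 - 1/(2*F))
-E(K(18), s(18, -5)) = -(3 - 1/(2*(2 + 1/18))) = -(3 - 1/(2*37/18)) = -(3 - 1/2*18/37) = -(3 - 9/37) = -1*102/37 = -102/37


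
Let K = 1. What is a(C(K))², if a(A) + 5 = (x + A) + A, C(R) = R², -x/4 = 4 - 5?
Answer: 1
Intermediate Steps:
x = 4 (x = -4*(4 - 5) = -4*(-1) = 4)
a(A) = -1 + 2*A (a(A) = -5 + ((4 + A) + A) = -5 + (4 + 2*A) = -1 + 2*A)
a(C(K))² = (-1 + 2*1²)² = (-1 + 2*1)² = (-1 + 2)² = 1² = 1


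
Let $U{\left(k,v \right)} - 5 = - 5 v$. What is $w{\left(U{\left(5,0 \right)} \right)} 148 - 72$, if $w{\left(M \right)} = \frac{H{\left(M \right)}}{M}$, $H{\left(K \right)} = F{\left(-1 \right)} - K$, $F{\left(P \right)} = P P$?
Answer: $- \frac{952}{5} \approx -190.4$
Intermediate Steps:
$F{\left(P \right)} = P^{2}$
$U{\left(k,v \right)} = 5 - 5 v$
$H{\left(K \right)} = 1 - K$ ($H{\left(K \right)} = \left(-1\right)^{2} - K = 1 - K$)
$w{\left(M \right)} = \frac{1 - M}{M}$
$w{\left(U{\left(5,0 \right)} \right)} 148 - 72 = \frac{1 - \left(5 - 0\right)}{5 - 0} \cdot 148 - 72 = \frac{1 - \left(5 + 0\right)}{5 + 0} \cdot 148 - 72 = \frac{1 - 5}{5} \cdot 148 - 72 = \frac{1}{5} \left(-4\right) 148 - 72 = \left(- \frac{4}{5}\right) 148 - 72 = - \frac{592}{5} - 72 = - \frac{952}{5}$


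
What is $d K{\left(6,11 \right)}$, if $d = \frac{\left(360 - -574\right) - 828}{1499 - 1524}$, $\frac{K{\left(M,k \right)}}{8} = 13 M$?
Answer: $- \frac{66144}{25} \approx -2645.8$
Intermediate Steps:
$K{\left(M,k \right)} = 104 M$ ($K{\left(M,k \right)} = 8 \cdot 13 M = 104 M$)
$d = - \frac{106}{25}$ ($d = \frac{\left(360 + 574\right) - 828}{-25} = \left(934 - 828\right) \left(- \frac{1}{25}\right) = 106 \left(- \frac{1}{25}\right) = - \frac{106}{25} \approx -4.24$)
$d K{\left(6,11 \right)} = - \frac{106 \cdot 104 \cdot 6}{25} = \left(- \frac{106}{25}\right) 624 = - \frac{66144}{25}$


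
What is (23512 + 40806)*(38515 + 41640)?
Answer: 5155409290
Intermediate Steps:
(23512 + 40806)*(38515 + 41640) = 64318*80155 = 5155409290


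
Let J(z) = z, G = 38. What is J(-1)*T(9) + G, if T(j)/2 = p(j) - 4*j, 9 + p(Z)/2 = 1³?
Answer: 142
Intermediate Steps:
p(Z) = -16 (p(Z) = -18 + 2*1³ = -18 + 2*1 = -18 + 2 = -16)
T(j) = -32 - 8*j (T(j) = 2*(-16 - 4*j) = -32 - 8*j)
J(-1)*T(9) + G = -(-32 - 8*9) + 38 = -(-32 - 72) + 38 = -1*(-104) + 38 = 104 + 38 = 142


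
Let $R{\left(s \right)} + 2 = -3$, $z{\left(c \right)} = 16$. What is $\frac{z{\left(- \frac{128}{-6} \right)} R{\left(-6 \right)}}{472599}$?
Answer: $- \frac{80}{472599} \approx -0.00016928$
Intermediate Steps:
$R{\left(s \right)} = -5$ ($R{\left(s \right)} = -2 - 3 = -5$)
$\frac{z{\left(- \frac{128}{-6} \right)} R{\left(-6 \right)}}{472599} = \frac{16 \left(-5\right)}{472599} = \left(-80\right) \frac{1}{472599} = - \frac{80}{472599}$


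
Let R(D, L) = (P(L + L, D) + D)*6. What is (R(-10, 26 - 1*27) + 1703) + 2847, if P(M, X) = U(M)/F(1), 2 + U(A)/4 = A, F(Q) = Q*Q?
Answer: 4394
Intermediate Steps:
F(Q) = Q**2
U(A) = -8 + 4*A
P(M, X) = -8 + 4*M (P(M, X) = (-8 + 4*M)/(1**2) = (-8 + 4*M)/1 = (-8 + 4*M)*1 = -8 + 4*M)
R(D, L) = -48 + 6*D + 48*L (R(D, L) = ((-8 + 4*(L + L)) + D)*6 = ((-8 + 4*(2*L)) + D)*6 = ((-8 + 8*L) + D)*6 = (-8 + D + 8*L)*6 = -48 + 6*D + 48*L)
(R(-10, 26 - 1*27) + 1703) + 2847 = ((-48 + 6*(-10) + 48*(26 - 1*27)) + 1703) + 2847 = ((-48 - 60 + 48*(26 - 27)) + 1703) + 2847 = ((-48 - 60 + 48*(-1)) + 1703) + 2847 = ((-48 - 60 - 48) + 1703) + 2847 = (-156 + 1703) + 2847 = 1547 + 2847 = 4394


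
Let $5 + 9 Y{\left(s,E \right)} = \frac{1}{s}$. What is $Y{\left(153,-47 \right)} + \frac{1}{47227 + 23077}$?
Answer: $- \frac{53710879}{96808608} \approx -0.55482$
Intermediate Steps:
$Y{\left(s,E \right)} = - \frac{5}{9} + \frac{1}{9 s}$
$Y{\left(153,-47 \right)} + \frac{1}{47227 + 23077} = \frac{1 - 765}{9 \cdot 153} + \frac{1}{47227 + 23077} = \frac{1}{9} \cdot \frac{1}{153} \left(1 - 765\right) + \frac{1}{70304} = \frac{1}{9} \cdot \frac{1}{153} \left(-764\right) + \frac{1}{70304} = - \frac{764}{1377} + \frac{1}{70304} = - \frac{53710879}{96808608}$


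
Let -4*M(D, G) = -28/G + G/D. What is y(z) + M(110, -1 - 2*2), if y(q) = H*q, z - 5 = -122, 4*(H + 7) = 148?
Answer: -1545011/440 ≈ -3511.4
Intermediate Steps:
H = 30 (H = -7 + (¼)*148 = -7 + 37 = 30)
M(D, G) = 7/G - G/(4*D) (M(D, G) = -(-28/G + G/D)/4 = 7/G - G/(4*D))
z = -117 (z = 5 - 122 = -117)
y(q) = 30*q
y(z) + M(110, -1 - 2*2) = 30*(-117) + (7/(-1 - 2*2) - ¼*(-1 - 2*2)/110) = -3510 + (7/(-1 - 4) - ¼*(-1 - 4)*1/110) = -3510 + (7/(-5) - ¼*(-5)*1/110) = -3510 + (7*(-⅕) + 1/88) = -3510 + (-7/5 + 1/88) = -3510 - 611/440 = -1545011/440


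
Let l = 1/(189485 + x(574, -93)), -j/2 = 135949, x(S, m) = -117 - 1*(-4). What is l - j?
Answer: 51489868057/189372 ≈ 2.7190e+5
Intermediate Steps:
x(S, m) = -113 (x(S, m) = -117 + 4 = -113)
j = -271898 (j = -2*135949 = -271898)
l = 1/189372 (l = 1/(189485 - 113) = 1/189372 ≈ 5.2806e-6)
l - j = 1/189372 - 1*(-271898) = 1/189372 + 271898 = 51489868057/189372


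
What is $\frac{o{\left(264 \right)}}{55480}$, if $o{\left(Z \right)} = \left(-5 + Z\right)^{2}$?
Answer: $\frac{67081}{55480} \approx 1.2091$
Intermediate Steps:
$\frac{o{\left(264 \right)}}{55480} = \frac{\left(-5 + 264\right)^{2}}{55480} = 259^{2} \cdot \frac{1}{55480} = 67081 \cdot \frac{1}{55480} = \frac{67081}{55480}$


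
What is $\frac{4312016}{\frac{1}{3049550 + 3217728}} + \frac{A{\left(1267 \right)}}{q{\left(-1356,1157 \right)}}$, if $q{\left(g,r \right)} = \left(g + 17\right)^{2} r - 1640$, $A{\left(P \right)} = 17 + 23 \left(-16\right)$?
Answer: $\frac{6228894613754255694265}{230489773} \approx 2.7025 \cdot 10^{13}$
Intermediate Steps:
$A{\left(P \right)} = -351$ ($A{\left(P \right)} = 17 - 368 = -351$)
$q{\left(g,r \right)} = -1640 + r \left(17 + g\right)^{2}$ ($q{\left(g,r \right)} = \left(17 + g\right)^{2} r - 1640 = r \left(17 + g\right)^{2} - 1640 = -1640 + r \left(17 + g\right)^{2}$)
$\frac{4312016}{\frac{1}{3049550 + 3217728}} + \frac{A{\left(1267 \right)}}{q{\left(-1356,1157 \right)}} = \frac{4312016}{\frac{1}{3049550 + 3217728}} - \frac{351}{-1640 + 1157 \left(17 - 1356\right)^{2}} = \frac{4312016}{\frac{1}{6267278}} - \frac{351}{-1640 + 1157 \left(-1339\right)^{2}} = 4312016 \frac{1}{\frac{1}{6267278}} - \frac{351}{-1640 + 1157 \cdot 1792921} = 4312016 \cdot 6267278 - \frac{351}{-1640 + 2074409597} = 27024603012448 - \frac{351}{2074407957} = 27024603012448 - \frac{39}{230489773} = \frac{6228894613754255694265}{230489773}$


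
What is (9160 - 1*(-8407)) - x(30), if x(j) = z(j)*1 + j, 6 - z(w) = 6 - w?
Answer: 17507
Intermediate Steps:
z(w) = w (z(w) = 6 - (6 - w) = 6 + (-6 + w) = w)
x(j) = 2*j (x(j) = j*1 + j = j + j = 2*j)
(9160 - 1*(-8407)) - x(30) = (9160 - 1*(-8407)) - 2*30 = (9160 + 8407) - 1*60 = 17567 - 60 = 17507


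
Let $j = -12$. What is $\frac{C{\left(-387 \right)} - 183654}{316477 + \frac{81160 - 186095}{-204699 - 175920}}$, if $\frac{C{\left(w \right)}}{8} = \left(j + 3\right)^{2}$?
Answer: $- \frac{34827780357}{60228632099} \approx -0.57826$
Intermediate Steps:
$C{\left(w \right)} = 648$ ($C{\left(w \right)} = 8 \left(-12 + 3\right)^{2} = 8 \left(-9\right)^{2} = 8 \cdot 81 = 648$)
$\frac{C{\left(-387 \right)} - 183654}{316477 + \frac{81160 - 186095}{-204699 - 175920}} = \frac{648 - 183654}{316477 + \frac{81160 - 186095}{-204699 - 175920}} = - \frac{183006}{316477 - \frac{104935}{-380619}} = - \frac{183006}{316477 - - \frac{104935}{380619}} = - \frac{183006}{316477 + \frac{104935}{380619}} = - \frac{183006}{\frac{120457264198}{380619}} = \left(-183006\right) \frac{380619}{120457264198} = - \frac{34827780357}{60228632099}$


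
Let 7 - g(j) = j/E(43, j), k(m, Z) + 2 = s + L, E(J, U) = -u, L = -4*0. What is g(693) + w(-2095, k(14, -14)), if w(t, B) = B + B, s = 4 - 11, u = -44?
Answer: -107/4 ≈ -26.750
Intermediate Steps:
L = 0
s = -7
E(J, U) = 44 (E(J, U) = -1*(-44) = 44)
k(m, Z) = -9 (k(m, Z) = -2 + (-7 + 0) = -2 - 7 = -9)
w(t, B) = 2*B
g(j) = 7 - j/44
g(693) + w(-2095, k(14, -14)) = (7 - 1/44*693) + 2*(-9) = (7 - 63/4) - 18 = -35/4 - 18 = -107/4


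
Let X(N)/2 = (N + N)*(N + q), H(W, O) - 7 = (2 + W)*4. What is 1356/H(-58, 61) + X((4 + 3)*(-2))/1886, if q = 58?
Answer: -1546052/204631 ≈ -7.5553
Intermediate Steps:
H(W, O) = 15 + 4*W (H(W, O) = 7 + (2 + W)*4 = 7 + (8 + 4*W) = 15 + 4*W)
X(N) = 4*N*(58 + N) (X(N) = 2*((N + N)*(N + 58)) = 2*((2*N)*(58 + N)) = 2*(2*N*(58 + N)) = 4*N*(58 + N))
1356/H(-58, 61) + X((4 + 3)*(-2))/1886 = 1356/(15 + 4*(-58)) + (4*((4 + 3)*(-2))*(58 + (4 + 3)*(-2)))/1886 = 1356/(15 - 232) + (4*(7*(-2))*(58 + 7*(-2)))*(1/1886) = 1356/(-217) + (4*(-14)*(58 - 14))*(1/1886) = 1356*(-1/217) + (4*(-14)*44)*(1/1886) = -1356/217 - 2464*1/1886 = -1356/217 - 1232/943 = -1546052/204631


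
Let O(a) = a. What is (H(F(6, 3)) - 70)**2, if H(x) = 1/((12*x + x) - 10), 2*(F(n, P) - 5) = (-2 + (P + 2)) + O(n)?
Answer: 252428544/51529 ≈ 4898.8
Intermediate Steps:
F(n, P) = 5 + P/2 + n/2 (F(n, P) = 5 + ((-2 + (P + 2)) + n)/2 = 5 + ((-2 + (2 + P)) + n)/2 = 5 + (P + n)/2 = 5 + (P/2 + n/2) = 5 + P/2 + n/2)
H(x) = 1/(-10 + 13*x) (H(x) = 1/(13*x - 10) = 1/(-10 + 13*x))
(H(F(6, 3)) - 70)**2 = (1/(-10 + 13*(5 + (1/2)*3 + (1/2)*6)) - 70)**2 = (1/(-10 + 13*(5 + 3/2 + 3)) - 70)**2 = (1/(-10 + 13*(19/2)) - 70)**2 = (1/(-10 + 247/2) - 70)**2 = (1/(227/2) - 70)**2 = (2/227 - 70)**2 = (-15888/227)**2 = 252428544/51529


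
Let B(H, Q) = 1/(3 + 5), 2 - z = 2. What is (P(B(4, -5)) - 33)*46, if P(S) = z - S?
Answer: -6095/4 ≈ -1523.8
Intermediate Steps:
z = 0 (z = 2 - 1*2 = 2 - 2 = 0)
B(H, Q) = ⅛ (B(H, Q) = 1/8 = ⅛)
P(S) = -S (P(S) = 0 - S = -S)
(P(B(4, -5)) - 33)*46 = (-1*⅛ - 33)*46 = (-⅛ - 33)*46 = -265/8*46 = -6095/4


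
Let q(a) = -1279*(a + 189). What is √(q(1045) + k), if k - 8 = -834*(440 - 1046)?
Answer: I*√1072874 ≈ 1035.8*I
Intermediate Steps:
q(a) = -241731 - 1279*a (q(a) = -1279*(189 + a) = -241731 - 1279*a)
k = 505412 (k = 8 - 834*(440 - 1046) = 8 - 834*(-606) = 8 + 505404 = 505412)
√(q(1045) + k) = √((-241731 - 1279*1045) + 505412) = √((-241731 - 1336555) + 505412) = √(-1578286 + 505412) = √(-1072874) = I*√1072874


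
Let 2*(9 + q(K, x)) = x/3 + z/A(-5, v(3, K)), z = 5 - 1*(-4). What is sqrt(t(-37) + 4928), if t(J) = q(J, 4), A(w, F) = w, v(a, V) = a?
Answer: sqrt(4426890)/30 ≈ 70.134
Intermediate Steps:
z = 9 (z = 5 + 4 = 9)
q(K, x) = -99/10 + x/6 (q(K, x) = -9 + (x/3 + 9/(-5))/2 = -9 + (x*(1/3) + 9*(-1/5))/2 = -9 + (x/3 - 9/5)/2 = -9 + (-9/5 + x/3)/2 = -9 + (-9/10 + x/6) = -99/10 + x/6)
t(J) = -277/30 (t(J) = -99/10 + (1/6)*4 = -99/10 + 2/3 = -277/30)
sqrt(t(-37) + 4928) = sqrt(-277/30 + 4928) = sqrt(147563/30) = sqrt(4426890)/30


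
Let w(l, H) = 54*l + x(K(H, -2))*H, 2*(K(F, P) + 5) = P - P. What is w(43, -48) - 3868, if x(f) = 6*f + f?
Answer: 134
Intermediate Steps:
K(F, P) = -5 (K(F, P) = -5 + (P - P)/2 = -5 + (½)*0 = -5 + 0 = -5)
x(f) = 7*f
w(l, H) = -35*H + 54*l (w(l, H) = 54*l + (7*(-5))*H = 54*l - 35*H = -35*H + 54*l)
w(43, -48) - 3868 = (-35*(-48) + 54*43) - 3868 = (1680 + 2322) - 3868 = 4002 - 3868 = 134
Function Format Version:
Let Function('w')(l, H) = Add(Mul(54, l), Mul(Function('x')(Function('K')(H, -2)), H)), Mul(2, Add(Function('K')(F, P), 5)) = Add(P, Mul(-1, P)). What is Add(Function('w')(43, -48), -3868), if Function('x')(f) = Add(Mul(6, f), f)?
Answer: 134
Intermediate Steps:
Function('K')(F, P) = -5 (Function('K')(F, P) = Add(-5, Mul(Rational(1, 2), Add(P, Mul(-1, P)))) = Add(-5, Mul(Rational(1, 2), 0)) = Add(-5, 0) = -5)
Function('x')(f) = Mul(7, f)
Function('w')(l, H) = Add(Mul(-35, H), Mul(54, l)) (Function('w')(l, H) = Add(Mul(54, l), Mul(Mul(7, -5), H)) = Add(Mul(54, l), Mul(-35, H)) = Add(Mul(-35, H), Mul(54, l)))
Add(Function('w')(43, -48), -3868) = Add(Add(Mul(-35, -48), Mul(54, 43)), -3868) = Add(Add(1680, 2322), -3868) = Add(4002, -3868) = 134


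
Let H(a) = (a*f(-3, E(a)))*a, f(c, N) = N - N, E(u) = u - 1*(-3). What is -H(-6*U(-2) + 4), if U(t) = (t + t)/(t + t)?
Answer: 0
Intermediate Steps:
E(u) = 3 + u (E(u) = u + 3 = 3 + u)
U(t) = 1 (U(t) = (2*t)/((2*t)) = (2*t)*(1/(2*t)) = 1)
f(c, N) = 0
H(a) = 0 (H(a) = (a*0)*a = 0*a = 0)
-H(-6*U(-2) + 4) = -1*0 = 0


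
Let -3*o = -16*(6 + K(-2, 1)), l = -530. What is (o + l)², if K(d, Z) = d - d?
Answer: 248004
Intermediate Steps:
K(d, Z) = 0
o = 32 (o = -(-16)*(6 + 0)/3 = -(-16)*6/3 = -⅓*(-96) = 32)
(o + l)² = (32 - 530)² = (-498)² = 248004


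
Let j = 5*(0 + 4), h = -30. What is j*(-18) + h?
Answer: -390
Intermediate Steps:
j = 20 (j = 5*4 = 20)
j*(-18) + h = 20*(-18) - 30 = -360 - 30 = -390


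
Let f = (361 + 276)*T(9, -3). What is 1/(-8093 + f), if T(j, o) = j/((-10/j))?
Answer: -10/132527 ≈ -7.5456e-5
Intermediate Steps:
T(j, o) = -j²/10 (T(j, o) = j*(-j/10) = -j²/10)
f = -51597/10 (f = (361 + 276)*(-⅒*9²) = 637*(-⅒*81) = 637*(-81/10) = -51597/10 ≈ -5159.7)
1/(-8093 + f) = 1/(-8093 - 51597/10) = 1/(-132527/10) = -10/132527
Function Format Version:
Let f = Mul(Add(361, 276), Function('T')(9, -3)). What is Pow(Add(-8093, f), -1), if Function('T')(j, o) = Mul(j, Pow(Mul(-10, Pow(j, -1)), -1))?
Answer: Rational(-10, 132527) ≈ -7.5456e-5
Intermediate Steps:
Function('T')(j, o) = Mul(Rational(-1, 10), Pow(j, 2)) (Function('T')(j, o) = Mul(j, Mul(Rational(-1, 10), j)) = Mul(Rational(-1, 10), Pow(j, 2)))
f = Rational(-51597, 10) (f = Mul(Add(361, 276), Mul(Rational(-1, 10), Pow(9, 2))) = Mul(637, Mul(Rational(-1, 10), 81)) = Mul(637, Rational(-81, 10)) = Rational(-51597, 10) ≈ -5159.7)
Pow(Add(-8093, f), -1) = Pow(Add(-8093, Rational(-51597, 10)), -1) = Pow(Rational(-132527, 10), -1) = Rational(-10, 132527)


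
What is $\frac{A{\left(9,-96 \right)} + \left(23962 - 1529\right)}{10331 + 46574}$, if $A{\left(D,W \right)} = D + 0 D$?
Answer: $\frac{22442}{56905} \approx 0.39438$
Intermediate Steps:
$A{\left(D,W \right)} = D$ ($A{\left(D,W \right)} = D + 0 = D$)
$\frac{A{\left(9,-96 \right)} + \left(23962 - 1529\right)}{10331 + 46574} = \frac{9 + \left(23962 - 1529\right)}{10331 + 46574} = \frac{9 + 22433}{56905} = 22442 \cdot \frac{1}{56905} = \frac{22442}{56905}$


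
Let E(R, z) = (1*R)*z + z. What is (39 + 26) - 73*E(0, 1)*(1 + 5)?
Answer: -373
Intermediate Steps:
E(R, z) = z + R*z (E(R, z) = R*z + z = z + R*z)
(39 + 26) - 73*E(0, 1)*(1 + 5) = (39 + 26) - 73*1*(1 + 0)*(1 + 5) = 65 - 73*1*1*6 = 65 - 73*6 = 65 - 438 = -373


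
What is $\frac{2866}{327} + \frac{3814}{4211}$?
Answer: $\frac{13315904}{1376997} \approx 9.6702$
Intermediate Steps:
$\frac{2866}{327} + \frac{3814}{4211} = \frac{13315904}{1376997}$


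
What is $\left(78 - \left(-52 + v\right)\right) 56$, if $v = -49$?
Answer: $10024$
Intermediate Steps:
$\left(78 - \left(-52 + v\right)\right) 56 = \left(78 + \left(52 - -49\right)\right) 56 = \left(78 + \left(52 + 49\right)\right) 56 = \left(78 + 101\right) 56 = 179 \cdot 56 = 10024$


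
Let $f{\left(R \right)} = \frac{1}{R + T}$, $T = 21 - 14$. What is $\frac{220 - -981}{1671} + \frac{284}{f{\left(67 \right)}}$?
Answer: $\frac{35118937}{1671} \approx 21017.0$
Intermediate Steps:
$T = 7$
$f{\left(R \right)} = \frac{1}{7 + R}$ ($f{\left(R \right)} = \frac{1}{R + 7} = \frac{1}{7 + R}$)
$\frac{220 - -981}{1671} + \frac{284}{f{\left(67 \right)}} = \frac{220 - -981}{1671} + \frac{284}{\frac{1}{7 + 67}} = \left(220 + 981\right) \frac{1}{1671} + \frac{284}{\frac{1}{74}} = 1201 \cdot \frac{1}{1671} + 284 \frac{1}{\frac{1}{74}} = \frac{1201}{1671} + 284 \cdot 74 = \frac{1201}{1671} + 21016 = \frac{35118937}{1671}$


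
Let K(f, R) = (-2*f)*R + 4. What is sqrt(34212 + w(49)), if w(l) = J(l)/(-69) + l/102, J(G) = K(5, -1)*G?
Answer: sqrt(20915673070)/782 ≈ 184.94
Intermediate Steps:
K(f, R) = 4 - 2*R*f (K(f, R) = -2*R*f + 4 = 4 - 2*R*f)
J(G) = 14*G (J(G) = (4 - 2*(-1)*5)*G = (4 + 10)*G = 14*G)
w(l) = -151*l/782 (w(l) = (14*l)/(-69) + l/102 = (14*l)*(-1/69) + l*(1/102) = -14*l/69 + l/102 = -151*l/782)
sqrt(34212 + w(49)) = sqrt(34212 - 151/782*49) = sqrt(34212 - 7399/782) = sqrt(26746385/782) = sqrt(20915673070)/782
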